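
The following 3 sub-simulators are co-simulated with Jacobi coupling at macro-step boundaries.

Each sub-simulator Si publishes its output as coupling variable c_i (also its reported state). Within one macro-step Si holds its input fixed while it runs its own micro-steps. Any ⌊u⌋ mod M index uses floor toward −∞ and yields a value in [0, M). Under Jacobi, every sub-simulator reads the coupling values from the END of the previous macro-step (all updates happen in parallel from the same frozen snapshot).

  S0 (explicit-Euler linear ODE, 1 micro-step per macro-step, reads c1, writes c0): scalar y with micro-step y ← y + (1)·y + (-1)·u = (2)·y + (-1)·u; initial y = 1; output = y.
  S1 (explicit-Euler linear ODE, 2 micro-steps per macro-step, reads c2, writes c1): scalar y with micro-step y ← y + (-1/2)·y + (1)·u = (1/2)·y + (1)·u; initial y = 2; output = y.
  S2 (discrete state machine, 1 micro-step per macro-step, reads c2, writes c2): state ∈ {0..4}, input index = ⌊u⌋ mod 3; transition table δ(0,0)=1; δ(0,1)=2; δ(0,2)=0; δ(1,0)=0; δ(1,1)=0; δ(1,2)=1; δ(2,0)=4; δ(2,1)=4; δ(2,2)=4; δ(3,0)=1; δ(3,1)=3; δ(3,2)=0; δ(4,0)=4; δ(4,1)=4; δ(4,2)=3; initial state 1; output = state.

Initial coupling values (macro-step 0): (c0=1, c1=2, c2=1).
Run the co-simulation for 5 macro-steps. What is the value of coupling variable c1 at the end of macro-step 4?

c1 at macro-step 4 = 13/32

macro 1: S0 reads c1=2 → after 1×micro: 0; S1 reads c2=1 → after 2×micro: 2; S2 reads c2=1 → after 1×micro: 0 ⇒ (c0=0, c1=2, c2=0)
macro 2: S0 reads c1=2 → after 1×micro: -2; S1 reads c2=0 → after 2×micro: 1/2; S2 reads c2=0 → after 1×micro: 1 ⇒ (c0=-2, c1=1/2, c2=1)
macro 3: S0 reads c1=1/2 → after 1×micro: -9/2; S1 reads c2=1 → after 2×micro: 13/8; S2 reads c2=1 → after 1×micro: 0 ⇒ (c0=-9/2, c1=13/8, c2=0)
macro 4: S0 reads c1=13/8 → after 1×micro: -85/8; S1 reads c2=0 → after 2×micro: 13/32; S2 reads c2=0 → after 1×micro: 1 ⇒ (c0=-85/8, c1=13/32, c2=1)
macro 5: S0 reads c1=13/32 → after 1×micro: -693/32; S1 reads c2=1 → after 2×micro: 205/128; S2 reads c2=1 → after 1×micro: 0 ⇒ (c0=-693/32, c1=205/128, c2=0)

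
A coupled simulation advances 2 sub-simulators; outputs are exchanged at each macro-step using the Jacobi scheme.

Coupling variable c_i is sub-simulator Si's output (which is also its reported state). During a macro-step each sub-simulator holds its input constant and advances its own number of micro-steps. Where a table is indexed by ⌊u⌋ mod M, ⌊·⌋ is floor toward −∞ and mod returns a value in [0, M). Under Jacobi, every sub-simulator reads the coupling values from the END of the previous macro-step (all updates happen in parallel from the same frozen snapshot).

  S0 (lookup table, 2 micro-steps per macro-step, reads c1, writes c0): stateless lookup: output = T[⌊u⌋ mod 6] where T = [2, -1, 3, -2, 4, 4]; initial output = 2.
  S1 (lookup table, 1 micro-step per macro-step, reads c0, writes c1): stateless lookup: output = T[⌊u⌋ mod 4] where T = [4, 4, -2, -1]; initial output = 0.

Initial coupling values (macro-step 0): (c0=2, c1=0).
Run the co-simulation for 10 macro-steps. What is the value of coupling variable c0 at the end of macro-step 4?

c0 at macro-step 4 = 4

macro 1: S0 reads c1=0 → after 2×micro: 2; S1 reads c0=2 → after 1×micro: -2 ⇒ (c0=2, c1=-2)
macro 2: S0 reads c1=-2 → after 2×micro: 4; S1 reads c0=2 → after 1×micro: -2 ⇒ (c0=4, c1=-2)
macro 3: S0 reads c1=-2 → after 2×micro: 4; S1 reads c0=4 → after 1×micro: 4 ⇒ (c0=4, c1=4)
macro 4: S0 reads c1=4 → after 2×micro: 4; S1 reads c0=4 → after 1×micro: 4 ⇒ (c0=4, c1=4)
macro 5: S0 reads c1=4 → after 2×micro: 4; S1 reads c0=4 → after 1×micro: 4 ⇒ (c0=4, c1=4)
macro 6: S0 reads c1=4 → after 2×micro: 4; S1 reads c0=4 → after 1×micro: 4 ⇒ (c0=4, c1=4)
macro 7: S0 reads c1=4 → after 2×micro: 4; S1 reads c0=4 → after 1×micro: 4 ⇒ (c0=4, c1=4)
macro 8: S0 reads c1=4 → after 2×micro: 4; S1 reads c0=4 → after 1×micro: 4 ⇒ (c0=4, c1=4)
macro 9: S0 reads c1=4 → after 2×micro: 4; S1 reads c0=4 → after 1×micro: 4 ⇒ (c0=4, c1=4)
macro 10: S0 reads c1=4 → after 2×micro: 4; S1 reads c0=4 → after 1×micro: 4 ⇒ (c0=4, c1=4)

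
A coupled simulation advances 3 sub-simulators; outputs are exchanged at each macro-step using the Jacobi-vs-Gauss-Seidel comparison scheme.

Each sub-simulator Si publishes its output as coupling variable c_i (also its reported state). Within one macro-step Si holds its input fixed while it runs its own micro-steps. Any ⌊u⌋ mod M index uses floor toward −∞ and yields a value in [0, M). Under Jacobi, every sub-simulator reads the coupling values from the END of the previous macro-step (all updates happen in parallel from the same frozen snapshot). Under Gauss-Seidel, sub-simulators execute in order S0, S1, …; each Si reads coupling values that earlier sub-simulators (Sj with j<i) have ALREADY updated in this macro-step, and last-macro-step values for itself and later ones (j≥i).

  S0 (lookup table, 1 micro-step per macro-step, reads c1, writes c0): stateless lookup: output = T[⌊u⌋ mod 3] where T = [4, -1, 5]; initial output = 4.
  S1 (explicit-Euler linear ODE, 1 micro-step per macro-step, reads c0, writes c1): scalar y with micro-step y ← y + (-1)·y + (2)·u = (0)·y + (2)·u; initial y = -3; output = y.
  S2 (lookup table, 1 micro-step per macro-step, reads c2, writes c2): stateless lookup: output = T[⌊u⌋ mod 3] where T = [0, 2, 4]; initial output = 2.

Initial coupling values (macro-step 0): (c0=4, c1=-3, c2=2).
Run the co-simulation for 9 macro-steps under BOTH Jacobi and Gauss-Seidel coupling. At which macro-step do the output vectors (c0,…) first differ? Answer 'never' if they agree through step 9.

[Jacobi] macro 1: S0 reads c1=-3 → after 1×micro: 4; S1 reads c0=4 → after 1×micro: 8; S2 reads c2=2 → after 1×micro: 4 ⇒ (c0=4, c1=8, c2=4)
[Jacobi] macro 2: S0 reads c1=8 → after 1×micro: 5; S1 reads c0=4 → after 1×micro: 8; S2 reads c2=4 → after 1×micro: 2 ⇒ (c0=5, c1=8, c2=2)
[Jacobi] macro 3: S0 reads c1=8 → after 1×micro: 5; S1 reads c0=5 → after 1×micro: 10; S2 reads c2=2 → after 1×micro: 4 ⇒ (c0=5, c1=10, c2=4)
[Jacobi] macro 4: S0 reads c1=10 → after 1×micro: -1; S1 reads c0=5 → after 1×micro: 10; S2 reads c2=4 → after 1×micro: 2 ⇒ (c0=-1, c1=10, c2=2)
[Jacobi] macro 5: S0 reads c1=10 → after 1×micro: -1; S1 reads c0=-1 → after 1×micro: -2; S2 reads c2=2 → after 1×micro: 4 ⇒ (c0=-1, c1=-2, c2=4)
[Jacobi] macro 6: S0 reads c1=-2 → after 1×micro: -1; S1 reads c0=-1 → after 1×micro: -2; S2 reads c2=4 → after 1×micro: 2 ⇒ (c0=-1, c1=-2, c2=2)
[Jacobi] macro 7: S0 reads c1=-2 → after 1×micro: -1; S1 reads c0=-1 → after 1×micro: -2; S2 reads c2=2 → after 1×micro: 4 ⇒ (c0=-1, c1=-2, c2=4)
[Jacobi] macro 8: S0 reads c1=-2 → after 1×micro: -1; S1 reads c0=-1 → after 1×micro: -2; S2 reads c2=4 → after 1×micro: 2 ⇒ (c0=-1, c1=-2, c2=2)
[Jacobi] macro 9: S0 reads c1=-2 → after 1×micro: -1; S1 reads c0=-1 → after 1×micro: -2; S2 reads c2=2 → after 1×micro: 4 ⇒ (c0=-1, c1=-2, c2=4)
[Gauss-Seidel] macro 1: S0 reads c1=-3 → after 1×micro: 4; S1 reads c0=4 → after 1×micro: 8; S2 reads c2=2 → after 1×micro: 4 ⇒ (c0=4, c1=8, c2=4)
[Gauss-Seidel] macro 2: S0 reads c1=8 → after 1×micro: 5; S1 reads c0=5 → after 1×micro: 10; S2 reads c2=4 → after 1×micro: 2 ⇒ (c0=5, c1=10, c2=2)
[Gauss-Seidel] macro 3: S0 reads c1=10 → after 1×micro: -1; S1 reads c0=-1 → after 1×micro: -2; S2 reads c2=2 → after 1×micro: 4 ⇒ (c0=-1, c1=-2, c2=4)
[Gauss-Seidel] macro 4: S0 reads c1=-2 → after 1×micro: -1; S1 reads c0=-1 → after 1×micro: -2; S2 reads c2=4 → after 1×micro: 2 ⇒ (c0=-1, c1=-2, c2=2)
[Gauss-Seidel] macro 5: S0 reads c1=-2 → after 1×micro: -1; S1 reads c0=-1 → after 1×micro: -2; S2 reads c2=2 → after 1×micro: 4 ⇒ (c0=-1, c1=-2, c2=4)
[Gauss-Seidel] macro 6: S0 reads c1=-2 → after 1×micro: -1; S1 reads c0=-1 → after 1×micro: -2; S2 reads c2=4 → after 1×micro: 2 ⇒ (c0=-1, c1=-2, c2=2)
[Gauss-Seidel] macro 7: S0 reads c1=-2 → after 1×micro: -1; S1 reads c0=-1 → after 1×micro: -2; S2 reads c2=2 → after 1×micro: 4 ⇒ (c0=-1, c1=-2, c2=4)
[Gauss-Seidel] macro 8: S0 reads c1=-2 → after 1×micro: -1; S1 reads c0=-1 → after 1×micro: -2; S2 reads c2=4 → after 1×micro: 2 ⇒ (c0=-1, c1=-2, c2=2)
[Gauss-Seidel] macro 9: S0 reads c1=-2 → after 1×micro: -1; S1 reads c0=-1 → after 1×micro: -2; S2 reads c2=2 → after 1×micro: 4 ⇒ (c0=-1, c1=-2, c2=4)

first divergence at macro-step: 2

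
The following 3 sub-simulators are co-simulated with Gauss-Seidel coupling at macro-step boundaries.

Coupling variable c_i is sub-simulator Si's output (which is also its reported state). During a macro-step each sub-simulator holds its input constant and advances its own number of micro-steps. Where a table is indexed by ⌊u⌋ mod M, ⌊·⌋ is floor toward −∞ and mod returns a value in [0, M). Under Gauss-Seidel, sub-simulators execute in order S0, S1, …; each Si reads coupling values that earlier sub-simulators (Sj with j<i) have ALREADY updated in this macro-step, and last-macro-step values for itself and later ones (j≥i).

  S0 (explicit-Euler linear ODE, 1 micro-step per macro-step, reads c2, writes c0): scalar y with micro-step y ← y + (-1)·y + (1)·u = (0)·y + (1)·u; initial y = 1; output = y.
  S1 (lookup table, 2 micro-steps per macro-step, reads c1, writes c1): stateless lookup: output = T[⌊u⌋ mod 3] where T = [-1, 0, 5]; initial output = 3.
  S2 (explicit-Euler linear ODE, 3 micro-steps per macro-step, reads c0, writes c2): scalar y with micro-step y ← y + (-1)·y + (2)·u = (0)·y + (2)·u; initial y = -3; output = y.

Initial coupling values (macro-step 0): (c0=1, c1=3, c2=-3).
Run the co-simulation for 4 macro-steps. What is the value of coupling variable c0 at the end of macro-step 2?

macro 1: S0 reads c2=-3 → after 1×micro: -3; S1 reads c1=3 → after 2×micro: -1; S2 reads c0=-3 → after 3×micro: -6 ⇒ (c0=-3, c1=-1, c2=-6)
macro 2: S0 reads c2=-6 → after 1×micro: -6; S1 reads c1=-1 → after 2×micro: 5; S2 reads c0=-6 → after 3×micro: -12 ⇒ (c0=-6, c1=5, c2=-12)
macro 3: S0 reads c2=-12 → after 1×micro: -12; S1 reads c1=5 → after 2×micro: 5; S2 reads c0=-12 → after 3×micro: -24 ⇒ (c0=-12, c1=5, c2=-24)
macro 4: S0 reads c2=-24 → after 1×micro: -24; S1 reads c1=5 → after 2×micro: 5; S2 reads c0=-24 → after 3×micro: -48 ⇒ (c0=-24, c1=5, c2=-48)

c0 at macro-step 2 = -6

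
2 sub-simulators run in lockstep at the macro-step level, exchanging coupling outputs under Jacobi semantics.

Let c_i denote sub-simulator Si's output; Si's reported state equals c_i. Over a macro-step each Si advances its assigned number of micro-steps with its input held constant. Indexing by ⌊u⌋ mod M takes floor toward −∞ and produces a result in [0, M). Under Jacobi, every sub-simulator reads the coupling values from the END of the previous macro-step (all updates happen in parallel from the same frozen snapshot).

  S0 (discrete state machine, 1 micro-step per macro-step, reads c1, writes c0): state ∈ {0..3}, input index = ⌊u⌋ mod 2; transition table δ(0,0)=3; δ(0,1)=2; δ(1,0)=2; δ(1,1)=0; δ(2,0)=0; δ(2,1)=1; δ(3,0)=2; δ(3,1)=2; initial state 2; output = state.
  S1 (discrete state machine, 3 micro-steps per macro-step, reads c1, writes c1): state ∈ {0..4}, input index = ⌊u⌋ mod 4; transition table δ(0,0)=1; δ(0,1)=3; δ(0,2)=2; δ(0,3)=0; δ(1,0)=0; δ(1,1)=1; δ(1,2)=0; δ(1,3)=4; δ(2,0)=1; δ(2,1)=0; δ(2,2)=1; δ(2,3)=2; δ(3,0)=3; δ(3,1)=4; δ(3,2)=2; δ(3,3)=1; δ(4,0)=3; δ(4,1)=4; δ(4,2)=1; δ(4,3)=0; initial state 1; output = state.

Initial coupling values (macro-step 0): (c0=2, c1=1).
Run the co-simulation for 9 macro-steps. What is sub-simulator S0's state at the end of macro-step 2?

macro 1: S0 reads c1=1 → after 1×micro: 1; S1 reads c1=1 → after 3×micro: 1 ⇒ (c0=1, c1=1)
macro 2: S0 reads c1=1 → after 1×micro: 0; S1 reads c1=1 → after 3×micro: 1 ⇒ (c0=0, c1=1)
macro 3: S0 reads c1=1 → after 1×micro: 2; S1 reads c1=1 → after 3×micro: 1 ⇒ (c0=2, c1=1)
macro 4: S0 reads c1=1 → after 1×micro: 1; S1 reads c1=1 → after 3×micro: 1 ⇒ (c0=1, c1=1)
macro 5: S0 reads c1=1 → after 1×micro: 0; S1 reads c1=1 → after 3×micro: 1 ⇒ (c0=0, c1=1)
macro 6: S0 reads c1=1 → after 1×micro: 2; S1 reads c1=1 → after 3×micro: 1 ⇒ (c0=2, c1=1)
macro 7: S0 reads c1=1 → after 1×micro: 1; S1 reads c1=1 → after 3×micro: 1 ⇒ (c0=1, c1=1)
macro 8: S0 reads c1=1 → after 1×micro: 0; S1 reads c1=1 → after 3×micro: 1 ⇒ (c0=0, c1=1)
macro 9: S0 reads c1=1 → after 1×micro: 2; S1 reads c1=1 → after 3×micro: 1 ⇒ (c0=2, c1=1)

S0 state at macro-step 2 = 0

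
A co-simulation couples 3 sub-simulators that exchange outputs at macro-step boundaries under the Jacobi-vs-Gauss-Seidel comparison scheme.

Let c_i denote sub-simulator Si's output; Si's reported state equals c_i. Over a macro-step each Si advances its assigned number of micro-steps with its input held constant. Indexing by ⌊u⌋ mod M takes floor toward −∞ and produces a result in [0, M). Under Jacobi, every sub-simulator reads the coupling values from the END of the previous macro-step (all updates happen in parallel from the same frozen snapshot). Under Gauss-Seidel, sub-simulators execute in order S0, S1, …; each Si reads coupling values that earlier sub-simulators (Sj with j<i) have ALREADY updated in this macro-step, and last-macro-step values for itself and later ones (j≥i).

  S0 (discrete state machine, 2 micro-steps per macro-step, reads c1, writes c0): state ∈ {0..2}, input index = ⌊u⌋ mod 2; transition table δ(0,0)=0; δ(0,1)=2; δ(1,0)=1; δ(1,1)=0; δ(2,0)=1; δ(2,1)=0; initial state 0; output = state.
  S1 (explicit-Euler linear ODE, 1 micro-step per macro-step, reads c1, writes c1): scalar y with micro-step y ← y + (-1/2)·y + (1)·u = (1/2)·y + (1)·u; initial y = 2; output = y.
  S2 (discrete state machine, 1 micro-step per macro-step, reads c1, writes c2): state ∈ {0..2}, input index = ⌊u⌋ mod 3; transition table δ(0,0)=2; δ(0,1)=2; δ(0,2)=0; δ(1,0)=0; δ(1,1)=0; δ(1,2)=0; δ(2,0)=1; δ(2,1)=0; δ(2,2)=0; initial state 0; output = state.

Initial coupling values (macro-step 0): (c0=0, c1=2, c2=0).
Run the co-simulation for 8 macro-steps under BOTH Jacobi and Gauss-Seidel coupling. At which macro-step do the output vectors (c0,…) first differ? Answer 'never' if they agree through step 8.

first divergence at macro-step: 1

[Jacobi] macro 1: S0 reads c1=2 → after 2×micro: 0; S1 reads c1=2 → after 1×micro: 3; S2 reads c1=2 → after 1×micro: 0 ⇒ (c0=0, c1=3, c2=0)
[Jacobi] macro 2: S0 reads c1=3 → after 2×micro: 0; S1 reads c1=3 → after 1×micro: 9/2; S2 reads c1=3 → after 1×micro: 2 ⇒ (c0=0, c1=9/2, c2=2)
[Jacobi] macro 3: S0 reads c1=9/2 → after 2×micro: 0; S1 reads c1=9/2 → after 1×micro: 27/4; S2 reads c1=9/2 → after 1×micro: 0 ⇒ (c0=0, c1=27/4, c2=0)
[Jacobi] macro 4: S0 reads c1=27/4 → after 2×micro: 0; S1 reads c1=27/4 → after 1×micro: 81/8; S2 reads c1=27/4 → after 1×micro: 2 ⇒ (c0=0, c1=81/8, c2=2)
[Jacobi] macro 5: S0 reads c1=81/8 → after 2×micro: 0; S1 reads c1=81/8 → after 1×micro: 243/16; S2 reads c1=81/8 → after 1×micro: 0 ⇒ (c0=0, c1=243/16, c2=0)
[Jacobi] macro 6: S0 reads c1=243/16 → after 2×micro: 0; S1 reads c1=243/16 → after 1×micro: 729/32; S2 reads c1=243/16 → after 1×micro: 2 ⇒ (c0=0, c1=729/32, c2=2)
[Jacobi] macro 7: S0 reads c1=729/32 → after 2×micro: 0; S1 reads c1=729/32 → after 1×micro: 2187/64; S2 reads c1=729/32 → after 1×micro: 0 ⇒ (c0=0, c1=2187/64, c2=0)
[Jacobi] macro 8: S0 reads c1=2187/64 → after 2×micro: 0; S1 reads c1=2187/64 → after 1×micro: 6561/128; S2 reads c1=2187/64 → after 1×micro: 2 ⇒ (c0=0, c1=6561/128, c2=2)
[Gauss-Seidel] macro 1: S0 reads c1=2 → after 2×micro: 0; S1 reads c1=2 → after 1×micro: 3; S2 reads c1=3 → after 1×micro: 2 ⇒ (c0=0, c1=3, c2=2)
[Gauss-Seidel] macro 2: S0 reads c1=3 → after 2×micro: 0; S1 reads c1=3 → after 1×micro: 9/2; S2 reads c1=9/2 → after 1×micro: 0 ⇒ (c0=0, c1=9/2, c2=0)
[Gauss-Seidel] macro 3: S0 reads c1=9/2 → after 2×micro: 0; S1 reads c1=9/2 → after 1×micro: 27/4; S2 reads c1=27/4 → after 1×micro: 2 ⇒ (c0=0, c1=27/4, c2=2)
[Gauss-Seidel] macro 4: S0 reads c1=27/4 → after 2×micro: 0; S1 reads c1=27/4 → after 1×micro: 81/8; S2 reads c1=81/8 → after 1×micro: 0 ⇒ (c0=0, c1=81/8, c2=0)
[Gauss-Seidel] macro 5: S0 reads c1=81/8 → after 2×micro: 0; S1 reads c1=81/8 → after 1×micro: 243/16; S2 reads c1=243/16 → after 1×micro: 2 ⇒ (c0=0, c1=243/16, c2=2)
[Gauss-Seidel] macro 6: S0 reads c1=243/16 → after 2×micro: 0; S1 reads c1=243/16 → after 1×micro: 729/32; S2 reads c1=729/32 → after 1×micro: 0 ⇒ (c0=0, c1=729/32, c2=0)
[Gauss-Seidel] macro 7: S0 reads c1=729/32 → after 2×micro: 0; S1 reads c1=729/32 → after 1×micro: 2187/64; S2 reads c1=2187/64 → after 1×micro: 2 ⇒ (c0=0, c1=2187/64, c2=2)
[Gauss-Seidel] macro 8: S0 reads c1=2187/64 → after 2×micro: 0; S1 reads c1=2187/64 → after 1×micro: 6561/128; S2 reads c1=6561/128 → after 1×micro: 1 ⇒ (c0=0, c1=6561/128, c2=1)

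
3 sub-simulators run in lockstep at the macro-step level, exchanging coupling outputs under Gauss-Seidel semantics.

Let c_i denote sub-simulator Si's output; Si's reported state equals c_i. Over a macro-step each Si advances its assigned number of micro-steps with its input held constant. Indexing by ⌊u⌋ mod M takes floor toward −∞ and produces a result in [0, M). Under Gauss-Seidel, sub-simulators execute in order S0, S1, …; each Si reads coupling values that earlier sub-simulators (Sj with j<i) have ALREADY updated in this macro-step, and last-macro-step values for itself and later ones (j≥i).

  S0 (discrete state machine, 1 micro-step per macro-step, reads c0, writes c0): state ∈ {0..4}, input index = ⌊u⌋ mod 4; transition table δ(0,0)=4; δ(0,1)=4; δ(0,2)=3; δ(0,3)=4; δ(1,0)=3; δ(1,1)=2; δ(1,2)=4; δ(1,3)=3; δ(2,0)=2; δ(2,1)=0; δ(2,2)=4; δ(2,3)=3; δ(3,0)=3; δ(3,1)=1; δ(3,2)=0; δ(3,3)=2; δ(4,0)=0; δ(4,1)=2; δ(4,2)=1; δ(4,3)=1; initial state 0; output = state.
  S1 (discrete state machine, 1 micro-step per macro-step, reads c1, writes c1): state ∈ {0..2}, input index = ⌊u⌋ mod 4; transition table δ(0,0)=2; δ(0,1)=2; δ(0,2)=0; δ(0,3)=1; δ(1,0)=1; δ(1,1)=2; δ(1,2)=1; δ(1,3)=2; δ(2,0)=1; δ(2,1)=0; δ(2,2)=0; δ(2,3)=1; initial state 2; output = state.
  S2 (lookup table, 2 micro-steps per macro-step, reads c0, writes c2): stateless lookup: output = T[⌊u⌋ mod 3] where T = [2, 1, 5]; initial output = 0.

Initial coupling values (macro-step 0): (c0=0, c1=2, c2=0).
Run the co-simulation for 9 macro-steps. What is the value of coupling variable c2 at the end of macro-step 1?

c2 at macro-step 1 = 1

macro 1: S0 reads c0=0 → after 1×micro: 4; S1 reads c1=2 → after 1×micro: 0; S2 reads c0=4 → after 2×micro: 1 ⇒ (c0=4, c1=0, c2=1)
macro 2: S0 reads c0=4 → after 1×micro: 0; S1 reads c1=0 → after 1×micro: 2; S2 reads c0=0 → after 2×micro: 2 ⇒ (c0=0, c1=2, c2=2)
macro 3: S0 reads c0=0 → after 1×micro: 4; S1 reads c1=2 → after 1×micro: 0; S2 reads c0=4 → after 2×micro: 1 ⇒ (c0=4, c1=0, c2=1)
macro 4: S0 reads c0=4 → after 1×micro: 0; S1 reads c1=0 → after 1×micro: 2; S2 reads c0=0 → after 2×micro: 2 ⇒ (c0=0, c1=2, c2=2)
macro 5: S0 reads c0=0 → after 1×micro: 4; S1 reads c1=2 → after 1×micro: 0; S2 reads c0=4 → after 2×micro: 1 ⇒ (c0=4, c1=0, c2=1)
macro 6: S0 reads c0=4 → after 1×micro: 0; S1 reads c1=0 → after 1×micro: 2; S2 reads c0=0 → after 2×micro: 2 ⇒ (c0=0, c1=2, c2=2)
macro 7: S0 reads c0=0 → after 1×micro: 4; S1 reads c1=2 → after 1×micro: 0; S2 reads c0=4 → after 2×micro: 1 ⇒ (c0=4, c1=0, c2=1)
macro 8: S0 reads c0=4 → after 1×micro: 0; S1 reads c1=0 → after 1×micro: 2; S2 reads c0=0 → after 2×micro: 2 ⇒ (c0=0, c1=2, c2=2)
macro 9: S0 reads c0=0 → after 1×micro: 4; S1 reads c1=2 → after 1×micro: 0; S2 reads c0=4 → after 2×micro: 1 ⇒ (c0=4, c1=0, c2=1)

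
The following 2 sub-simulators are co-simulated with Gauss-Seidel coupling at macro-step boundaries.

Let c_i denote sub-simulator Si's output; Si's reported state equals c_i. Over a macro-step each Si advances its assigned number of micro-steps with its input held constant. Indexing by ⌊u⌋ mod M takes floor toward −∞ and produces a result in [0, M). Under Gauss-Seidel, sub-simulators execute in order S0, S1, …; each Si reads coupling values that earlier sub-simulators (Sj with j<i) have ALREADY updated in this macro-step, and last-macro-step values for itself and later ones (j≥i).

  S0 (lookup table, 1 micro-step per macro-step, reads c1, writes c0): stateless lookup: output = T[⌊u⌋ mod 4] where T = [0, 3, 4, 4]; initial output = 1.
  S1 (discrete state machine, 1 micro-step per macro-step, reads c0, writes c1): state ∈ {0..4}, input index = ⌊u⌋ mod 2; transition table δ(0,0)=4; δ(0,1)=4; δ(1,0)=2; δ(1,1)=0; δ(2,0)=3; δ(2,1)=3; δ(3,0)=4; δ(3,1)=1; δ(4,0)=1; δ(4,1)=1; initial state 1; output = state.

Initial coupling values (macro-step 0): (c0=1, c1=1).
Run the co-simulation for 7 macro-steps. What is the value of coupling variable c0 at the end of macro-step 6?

c0 at macro-step 6 = 0

macro 1: S0 reads c1=1 → after 1×micro: 3; S1 reads c0=3 → after 1×micro: 0 ⇒ (c0=3, c1=0)
macro 2: S0 reads c1=0 → after 1×micro: 0; S1 reads c0=0 → after 1×micro: 4 ⇒ (c0=0, c1=4)
macro 3: S0 reads c1=4 → after 1×micro: 0; S1 reads c0=0 → after 1×micro: 1 ⇒ (c0=0, c1=1)
macro 4: S0 reads c1=1 → after 1×micro: 3; S1 reads c0=3 → after 1×micro: 0 ⇒ (c0=3, c1=0)
macro 5: S0 reads c1=0 → after 1×micro: 0; S1 reads c0=0 → after 1×micro: 4 ⇒ (c0=0, c1=4)
macro 6: S0 reads c1=4 → after 1×micro: 0; S1 reads c0=0 → after 1×micro: 1 ⇒ (c0=0, c1=1)
macro 7: S0 reads c1=1 → after 1×micro: 3; S1 reads c0=3 → after 1×micro: 0 ⇒ (c0=3, c1=0)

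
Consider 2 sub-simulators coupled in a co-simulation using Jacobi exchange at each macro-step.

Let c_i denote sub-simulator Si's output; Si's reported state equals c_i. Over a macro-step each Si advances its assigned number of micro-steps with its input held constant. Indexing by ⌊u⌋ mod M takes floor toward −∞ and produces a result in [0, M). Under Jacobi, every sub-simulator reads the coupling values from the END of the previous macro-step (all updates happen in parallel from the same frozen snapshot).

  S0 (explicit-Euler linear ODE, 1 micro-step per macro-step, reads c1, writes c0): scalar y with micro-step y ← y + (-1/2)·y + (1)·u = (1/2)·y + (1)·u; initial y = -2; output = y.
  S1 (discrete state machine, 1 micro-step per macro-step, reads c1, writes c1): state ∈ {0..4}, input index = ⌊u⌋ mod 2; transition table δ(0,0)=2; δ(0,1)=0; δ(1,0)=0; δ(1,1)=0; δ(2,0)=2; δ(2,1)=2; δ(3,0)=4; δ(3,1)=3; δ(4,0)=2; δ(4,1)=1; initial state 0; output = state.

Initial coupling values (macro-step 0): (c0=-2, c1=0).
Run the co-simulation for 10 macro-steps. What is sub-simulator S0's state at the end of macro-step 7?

S0 state at macro-step 7 = 251/64

macro 1: S0 reads c1=0 → after 1×micro: -1; S1 reads c1=0 → after 1×micro: 2 ⇒ (c0=-1, c1=2)
macro 2: S0 reads c1=2 → after 1×micro: 3/2; S1 reads c1=2 → after 1×micro: 2 ⇒ (c0=3/2, c1=2)
macro 3: S0 reads c1=2 → after 1×micro: 11/4; S1 reads c1=2 → after 1×micro: 2 ⇒ (c0=11/4, c1=2)
macro 4: S0 reads c1=2 → after 1×micro: 27/8; S1 reads c1=2 → after 1×micro: 2 ⇒ (c0=27/8, c1=2)
macro 5: S0 reads c1=2 → after 1×micro: 59/16; S1 reads c1=2 → after 1×micro: 2 ⇒ (c0=59/16, c1=2)
macro 6: S0 reads c1=2 → after 1×micro: 123/32; S1 reads c1=2 → after 1×micro: 2 ⇒ (c0=123/32, c1=2)
macro 7: S0 reads c1=2 → after 1×micro: 251/64; S1 reads c1=2 → after 1×micro: 2 ⇒ (c0=251/64, c1=2)
macro 8: S0 reads c1=2 → after 1×micro: 507/128; S1 reads c1=2 → after 1×micro: 2 ⇒ (c0=507/128, c1=2)
macro 9: S0 reads c1=2 → after 1×micro: 1019/256; S1 reads c1=2 → after 1×micro: 2 ⇒ (c0=1019/256, c1=2)
macro 10: S0 reads c1=2 → after 1×micro: 2043/512; S1 reads c1=2 → after 1×micro: 2 ⇒ (c0=2043/512, c1=2)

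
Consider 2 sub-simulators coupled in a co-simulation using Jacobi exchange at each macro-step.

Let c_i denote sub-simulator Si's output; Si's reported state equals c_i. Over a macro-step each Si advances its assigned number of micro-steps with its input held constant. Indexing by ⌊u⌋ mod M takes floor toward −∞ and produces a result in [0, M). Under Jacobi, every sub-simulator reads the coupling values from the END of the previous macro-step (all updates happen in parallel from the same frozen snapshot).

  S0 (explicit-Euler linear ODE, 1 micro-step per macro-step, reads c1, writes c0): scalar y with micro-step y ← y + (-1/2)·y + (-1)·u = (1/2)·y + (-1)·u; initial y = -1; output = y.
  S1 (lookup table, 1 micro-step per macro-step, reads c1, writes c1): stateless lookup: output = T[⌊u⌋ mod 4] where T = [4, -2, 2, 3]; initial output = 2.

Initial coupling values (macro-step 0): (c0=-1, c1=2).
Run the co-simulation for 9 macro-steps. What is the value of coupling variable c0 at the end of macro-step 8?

macro 1: S0 reads c1=2 → after 1×micro: -5/2; S1 reads c1=2 → after 1×micro: 2 ⇒ (c0=-5/2, c1=2)
macro 2: S0 reads c1=2 → after 1×micro: -13/4; S1 reads c1=2 → after 1×micro: 2 ⇒ (c0=-13/4, c1=2)
macro 3: S0 reads c1=2 → after 1×micro: -29/8; S1 reads c1=2 → after 1×micro: 2 ⇒ (c0=-29/8, c1=2)
macro 4: S0 reads c1=2 → after 1×micro: -61/16; S1 reads c1=2 → after 1×micro: 2 ⇒ (c0=-61/16, c1=2)
macro 5: S0 reads c1=2 → after 1×micro: -125/32; S1 reads c1=2 → after 1×micro: 2 ⇒ (c0=-125/32, c1=2)
macro 6: S0 reads c1=2 → after 1×micro: -253/64; S1 reads c1=2 → after 1×micro: 2 ⇒ (c0=-253/64, c1=2)
macro 7: S0 reads c1=2 → after 1×micro: -509/128; S1 reads c1=2 → after 1×micro: 2 ⇒ (c0=-509/128, c1=2)
macro 8: S0 reads c1=2 → after 1×micro: -1021/256; S1 reads c1=2 → after 1×micro: 2 ⇒ (c0=-1021/256, c1=2)
macro 9: S0 reads c1=2 → after 1×micro: -2045/512; S1 reads c1=2 → after 1×micro: 2 ⇒ (c0=-2045/512, c1=2)

c0 at macro-step 8 = -1021/256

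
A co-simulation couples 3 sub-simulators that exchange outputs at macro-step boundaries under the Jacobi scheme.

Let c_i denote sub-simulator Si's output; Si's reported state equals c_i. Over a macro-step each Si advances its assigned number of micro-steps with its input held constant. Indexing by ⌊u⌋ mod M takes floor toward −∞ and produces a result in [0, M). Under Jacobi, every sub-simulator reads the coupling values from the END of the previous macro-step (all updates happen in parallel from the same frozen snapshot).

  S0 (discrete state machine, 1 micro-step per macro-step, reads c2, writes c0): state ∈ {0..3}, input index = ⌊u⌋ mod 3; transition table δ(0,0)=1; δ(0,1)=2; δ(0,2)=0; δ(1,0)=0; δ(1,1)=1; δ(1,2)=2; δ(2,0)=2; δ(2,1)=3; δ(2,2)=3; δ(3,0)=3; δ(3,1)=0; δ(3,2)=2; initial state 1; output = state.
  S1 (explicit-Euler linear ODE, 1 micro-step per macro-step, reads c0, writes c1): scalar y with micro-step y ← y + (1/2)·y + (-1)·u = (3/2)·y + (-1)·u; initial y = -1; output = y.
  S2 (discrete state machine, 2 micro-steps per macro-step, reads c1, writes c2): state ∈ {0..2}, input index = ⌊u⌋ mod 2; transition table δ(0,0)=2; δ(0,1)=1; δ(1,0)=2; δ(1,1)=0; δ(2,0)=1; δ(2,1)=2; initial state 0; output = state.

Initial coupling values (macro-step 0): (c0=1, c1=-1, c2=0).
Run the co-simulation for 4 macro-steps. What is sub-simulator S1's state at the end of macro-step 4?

S1 state at macro-step 4 = -159/16

macro 1: S0 reads c2=0 → after 1×micro: 0; S1 reads c0=1 → after 1×micro: -5/2; S2 reads c1=-1 → after 2×micro: 0 ⇒ (c0=0, c1=-5/2, c2=0)
macro 2: S0 reads c2=0 → after 1×micro: 1; S1 reads c0=0 → after 1×micro: -15/4; S2 reads c1=-5/2 → after 2×micro: 0 ⇒ (c0=1, c1=-15/4, c2=0)
macro 3: S0 reads c2=0 → after 1×micro: 0; S1 reads c0=1 → after 1×micro: -53/8; S2 reads c1=-15/4 → after 2×micro: 1 ⇒ (c0=0, c1=-53/8, c2=1)
macro 4: S0 reads c2=1 → after 1×micro: 2; S1 reads c0=0 → after 1×micro: -159/16; S2 reads c1=-53/8 → after 2×micro: 1 ⇒ (c0=2, c1=-159/16, c2=1)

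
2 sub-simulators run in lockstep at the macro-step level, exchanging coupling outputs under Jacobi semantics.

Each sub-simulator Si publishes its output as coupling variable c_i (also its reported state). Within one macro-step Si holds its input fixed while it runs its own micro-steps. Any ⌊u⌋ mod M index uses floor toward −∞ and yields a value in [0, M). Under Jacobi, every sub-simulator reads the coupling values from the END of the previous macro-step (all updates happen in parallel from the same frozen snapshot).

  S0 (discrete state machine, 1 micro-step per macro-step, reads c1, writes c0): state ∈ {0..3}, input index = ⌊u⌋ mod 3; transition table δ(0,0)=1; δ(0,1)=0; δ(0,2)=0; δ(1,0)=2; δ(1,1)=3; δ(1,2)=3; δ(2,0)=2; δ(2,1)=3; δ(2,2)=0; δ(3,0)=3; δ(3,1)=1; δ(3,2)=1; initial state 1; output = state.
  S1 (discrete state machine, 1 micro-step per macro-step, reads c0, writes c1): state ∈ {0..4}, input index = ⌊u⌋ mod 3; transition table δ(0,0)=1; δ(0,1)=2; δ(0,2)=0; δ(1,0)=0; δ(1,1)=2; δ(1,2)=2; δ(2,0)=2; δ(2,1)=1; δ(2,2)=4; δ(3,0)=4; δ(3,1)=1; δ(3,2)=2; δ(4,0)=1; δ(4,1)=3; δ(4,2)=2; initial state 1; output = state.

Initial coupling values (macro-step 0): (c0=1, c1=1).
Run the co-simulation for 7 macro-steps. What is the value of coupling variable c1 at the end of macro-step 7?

macro 1: S0 reads c1=1 → after 1×micro: 3; S1 reads c0=1 → after 1×micro: 2 ⇒ (c0=3, c1=2)
macro 2: S0 reads c1=2 → after 1×micro: 1; S1 reads c0=3 → after 1×micro: 2 ⇒ (c0=1, c1=2)
macro 3: S0 reads c1=2 → after 1×micro: 3; S1 reads c0=1 → after 1×micro: 1 ⇒ (c0=3, c1=1)
macro 4: S0 reads c1=1 → after 1×micro: 1; S1 reads c0=3 → after 1×micro: 0 ⇒ (c0=1, c1=0)
macro 5: S0 reads c1=0 → after 1×micro: 2; S1 reads c0=1 → after 1×micro: 2 ⇒ (c0=2, c1=2)
macro 6: S0 reads c1=2 → after 1×micro: 0; S1 reads c0=2 → after 1×micro: 4 ⇒ (c0=0, c1=4)
macro 7: S0 reads c1=4 → after 1×micro: 0; S1 reads c0=0 → after 1×micro: 1 ⇒ (c0=0, c1=1)

c1 at macro-step 7 = 1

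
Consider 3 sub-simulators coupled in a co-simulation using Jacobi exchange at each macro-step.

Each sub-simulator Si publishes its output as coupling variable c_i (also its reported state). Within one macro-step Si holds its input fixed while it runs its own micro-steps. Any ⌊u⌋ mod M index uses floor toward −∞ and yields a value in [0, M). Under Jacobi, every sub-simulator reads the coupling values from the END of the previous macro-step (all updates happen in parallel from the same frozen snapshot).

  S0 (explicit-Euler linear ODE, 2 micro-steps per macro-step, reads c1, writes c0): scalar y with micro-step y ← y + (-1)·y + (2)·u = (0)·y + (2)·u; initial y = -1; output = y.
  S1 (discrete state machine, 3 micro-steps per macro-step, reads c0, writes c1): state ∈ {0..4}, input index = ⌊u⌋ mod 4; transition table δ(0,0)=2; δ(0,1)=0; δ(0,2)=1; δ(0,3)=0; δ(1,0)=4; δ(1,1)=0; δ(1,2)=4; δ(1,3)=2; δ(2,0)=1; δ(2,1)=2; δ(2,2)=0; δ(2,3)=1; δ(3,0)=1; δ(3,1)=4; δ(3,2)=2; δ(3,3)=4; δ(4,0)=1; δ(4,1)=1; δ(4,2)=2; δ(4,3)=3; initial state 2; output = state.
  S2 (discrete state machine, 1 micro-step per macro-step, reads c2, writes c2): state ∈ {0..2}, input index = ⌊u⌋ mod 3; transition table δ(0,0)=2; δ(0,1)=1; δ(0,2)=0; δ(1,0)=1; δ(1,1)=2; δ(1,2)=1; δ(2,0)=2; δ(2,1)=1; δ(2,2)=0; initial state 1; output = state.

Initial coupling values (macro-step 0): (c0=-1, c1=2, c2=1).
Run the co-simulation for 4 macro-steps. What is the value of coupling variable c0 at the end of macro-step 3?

c0 at macro-step 3 = 8

macro 1: S0 reads c1=2 → after 2×micro: 4; S1 reads c0=-1 → after 3×micro: 1; S2 reads c2=1 → after 1×micro: 2 ⇒ (c0=4, c1=1, c2=2)
macro 2: S0 reads c1=1 → after 2×micro: 2; S1 reads c0=4 → after 3×micro: 4; S2 reads c2=2 → after 1×micro: 0 ⇒ (c0=2, c1=4, c2=0)
macro 3: S0 reads c1=4 → after 2×micro: 8; S1 reads c0=2 → after 3×micro: 1; S2 reads c2=0 → after 1×micro: 2 ⇒ (c0=8, c1=1, c2=2)
macro 4: S0 reads c1=1 → after 2×micro: 2; S1 reads c0=8 → after 3×micro: 4; S2 reads c2=2 → after 1×micro: 0 ⇒ (c0=2, c1=4, c2=0)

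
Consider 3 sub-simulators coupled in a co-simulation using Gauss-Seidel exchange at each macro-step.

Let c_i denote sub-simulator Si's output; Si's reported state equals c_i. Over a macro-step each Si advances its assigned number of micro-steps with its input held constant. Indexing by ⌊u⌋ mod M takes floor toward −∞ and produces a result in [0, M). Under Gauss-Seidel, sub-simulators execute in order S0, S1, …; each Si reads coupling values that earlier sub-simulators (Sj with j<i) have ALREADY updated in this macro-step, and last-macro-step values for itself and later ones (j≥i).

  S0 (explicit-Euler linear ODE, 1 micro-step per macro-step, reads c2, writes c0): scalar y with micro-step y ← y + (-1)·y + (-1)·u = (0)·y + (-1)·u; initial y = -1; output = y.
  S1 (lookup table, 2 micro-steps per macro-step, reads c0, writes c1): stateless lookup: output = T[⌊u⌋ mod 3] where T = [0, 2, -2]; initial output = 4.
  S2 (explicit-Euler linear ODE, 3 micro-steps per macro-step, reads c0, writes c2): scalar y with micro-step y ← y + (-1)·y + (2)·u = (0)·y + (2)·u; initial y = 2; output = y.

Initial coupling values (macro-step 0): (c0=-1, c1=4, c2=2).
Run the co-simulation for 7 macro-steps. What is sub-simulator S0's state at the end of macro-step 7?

S0 state at macro-step 7 = -128

macro 1: S0 reads c2=2 → after 1×micro: -2; S1 reads c0=-2 → after 2×micro: 2; S2 reads c0=-2 → after 3×micro: -4 ⇒ (c0=-2, c1=2, c2=-4)
macro 2: S0 reads c2=-4 → after 1×micro: 4; S1 reads c0=4 → after 2×micro: 2; S2 reads c0=4 → after 3×micro: 8 ⇒ (c0=4, c1=2, c2=8)
macro 3: S0 reads c2=8 → after 1×micro: -8; S1 reads c0=-8 → after 2×micro: 2; S2 reads c0=-8 → after 3×micro: -16 ⇒ (c0=-8, c1=2, c2=-16)
macro 4: S0 reads c2=-16 → after 1×micro: 16; S1 reads c0=16 → after 2×micro: 2; S2 reads c0=16 → after 3×micro: 32 ⇒ (c0=16, c1=2, c2=32)
macro 5: S0 reads c2=32 → after 1×micro: -32; S1 reads c0=-32 → after 2×micro: 2; S2 reads c0=-32 → after 3×micro: -64 ⇒ (c0=-32, c1=2, c2=-64)
macro 6: S0 reads c2=-64 → after 1×micro: 64; S1 reads c0=64 → after 2×micro: 2; S2 reads c0=64 → after 3×micro: 128 ⇒ (c0=64, c1=2, c2=128)
macro 7: S0 reads c2=128 → after 1×micro: -128; S1 reads c0=-128 → after 2×micro: 2; S2 reads c0=-128 → after 3×micro: -256 ⇒ (c0=-128, c1=2, c2=-256)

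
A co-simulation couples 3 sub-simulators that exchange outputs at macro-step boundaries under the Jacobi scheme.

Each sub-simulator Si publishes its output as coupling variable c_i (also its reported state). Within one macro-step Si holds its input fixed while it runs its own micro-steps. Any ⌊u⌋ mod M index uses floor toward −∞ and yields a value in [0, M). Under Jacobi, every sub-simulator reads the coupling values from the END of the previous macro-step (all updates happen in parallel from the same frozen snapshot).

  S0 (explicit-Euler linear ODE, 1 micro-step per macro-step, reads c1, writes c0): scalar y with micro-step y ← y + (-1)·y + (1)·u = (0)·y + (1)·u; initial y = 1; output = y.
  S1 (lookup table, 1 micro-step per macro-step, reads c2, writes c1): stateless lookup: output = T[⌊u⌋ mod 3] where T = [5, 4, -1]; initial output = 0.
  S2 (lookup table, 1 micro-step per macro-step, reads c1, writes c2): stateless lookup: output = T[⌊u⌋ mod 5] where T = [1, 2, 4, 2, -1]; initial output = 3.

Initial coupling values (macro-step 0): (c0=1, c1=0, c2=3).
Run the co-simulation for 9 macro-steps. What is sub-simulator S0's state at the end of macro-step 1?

macro 1: S0 reads c1=0 → after 1×micro: 0; S1 reads c2=3 → after 1×micro: 5; S2 reads c1=0 → after 1×micro: 1 ⇒ (c0=0, c1=5, c2=1)
macro 2: S0 reads c1=5 → after 1×micro: 5; S1 reads c2=1 → after 1×micro: 4; S2 reads c1=5 → after 1×micro: 1 ⇒ (c0=5, c1=4, c2=1)
macro 3: S0 reads c1=4 → after 1×micro: 4; S1 reads c2=1 → after 1×micro: 4; S2 reads c1=4 → after 1×micro: -1 ⇒ (c0=4, c1=4, c2=-1)
macro 4: S0 reads c1=4 → after 1×micro: 4; S1 reads c2=-1 → after 1×micro: -1; S2 reads c1=4 → after 1×micro: -1 ⇒ (c0=4, c1=-1, c2=-1)
macro 5: S0 reads c1=-1 → after 1×micro: -1; S1 reads c2=-1 → after 1×micro: -1; S2 reads c1=-1 → after 1×micro: -1 ⇒ (c0=-1, c1=-1, c2=-1)
macro 6: S0 reads c1=-1 → after 1×micro: -1; S1 reads c2=-1 → after 1×micro: -1; S2 reads c1=-1 → after 1×micro: -1 ⇒ (c0=-1, c1=-1, c2=-1)
macro 7: S0 reads c1=-1 → after 1×micro: -1; S1 reads c2=-1 → after 1×micro: -1; S2 reads c1=-1 → after 1×micro: -1 ⇒ (c0=-1, c1=-1, c2=-1)
macro 8: S0 reads c1=-1 → after 1×micro: -1; S1 reads c2=-1 → after 1×micro: -1; S2 reads c1=-1 → after 1×micro: -1 ⇒ (c0=-1, c1=-1, c2=-1)
macro 9: S0 reads c1=-1 → after 1×micro: -1; S1 reads c2=-1 → after 1×micro: -1; S2 reads c1=-1 → after 1×micro: -1 ⇒ (c0=-1, c1=-1, c2=-1)

S0 state at macro-step 1 = 0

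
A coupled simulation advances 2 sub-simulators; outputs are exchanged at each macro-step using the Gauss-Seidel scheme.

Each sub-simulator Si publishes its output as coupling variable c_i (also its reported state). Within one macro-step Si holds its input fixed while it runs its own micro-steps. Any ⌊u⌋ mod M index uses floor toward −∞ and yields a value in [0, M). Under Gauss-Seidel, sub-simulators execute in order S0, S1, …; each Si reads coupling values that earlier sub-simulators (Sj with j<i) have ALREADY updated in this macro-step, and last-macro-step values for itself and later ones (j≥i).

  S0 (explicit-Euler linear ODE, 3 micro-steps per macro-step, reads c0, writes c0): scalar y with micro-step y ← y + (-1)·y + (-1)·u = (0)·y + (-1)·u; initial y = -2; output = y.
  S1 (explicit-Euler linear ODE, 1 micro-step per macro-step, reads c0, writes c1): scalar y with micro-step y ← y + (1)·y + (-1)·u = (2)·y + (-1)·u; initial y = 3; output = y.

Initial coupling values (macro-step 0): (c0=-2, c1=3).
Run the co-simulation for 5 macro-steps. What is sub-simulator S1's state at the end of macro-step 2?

macro 1: S0 reads c0=-2 → after 3×micro: 2; S1 reads c0=2 → after 1×micro: 4 ⇒ (c0=2, c1=4)
macro 2: S0 reads c0=2 → after 3×micro: -2; S1 reads c0=-2 → after 1×micro: 10 ⇒ (c0=-2, c1=10)
macro 3: S0 reads c0=-2 → after 3×micro: 2; S1 reads c0=2 → after 1×micro: 18 ⇒ (c0=2, c1=18)
macro 4: S0 reads c0=2 → after 3×micro: -2; S1 reads c0=-2 → after 1×micro: 38 ⇒ (c0=-2, c1=38)
macro 5: S0 reads c0=-2 → after 3×micro: 2; S1 reads c0=2 → after 1×micro: 74 ⇒ (c0=2, c1=74)

S1 state at macro-step 2 = 10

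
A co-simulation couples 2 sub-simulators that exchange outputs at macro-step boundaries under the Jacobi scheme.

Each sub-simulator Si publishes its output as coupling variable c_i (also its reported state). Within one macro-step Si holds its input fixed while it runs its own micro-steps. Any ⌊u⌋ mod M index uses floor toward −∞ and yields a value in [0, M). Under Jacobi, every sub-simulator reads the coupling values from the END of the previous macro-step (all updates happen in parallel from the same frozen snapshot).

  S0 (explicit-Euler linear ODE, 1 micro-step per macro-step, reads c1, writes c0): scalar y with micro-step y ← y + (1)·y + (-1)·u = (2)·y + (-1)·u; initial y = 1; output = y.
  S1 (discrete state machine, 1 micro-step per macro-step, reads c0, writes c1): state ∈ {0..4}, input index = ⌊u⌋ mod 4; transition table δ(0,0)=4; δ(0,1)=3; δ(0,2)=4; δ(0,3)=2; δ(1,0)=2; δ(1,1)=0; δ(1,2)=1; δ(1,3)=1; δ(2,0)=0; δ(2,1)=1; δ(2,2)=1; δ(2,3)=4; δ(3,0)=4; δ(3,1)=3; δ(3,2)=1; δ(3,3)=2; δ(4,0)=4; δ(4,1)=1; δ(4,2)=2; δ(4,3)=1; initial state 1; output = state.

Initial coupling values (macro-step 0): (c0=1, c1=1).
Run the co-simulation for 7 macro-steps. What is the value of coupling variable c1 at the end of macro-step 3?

macro 1: S0 reads c1=1 → after 1×micro: 1; S1 reads c0=1 → after 1×micro: 0 ⇒ (c0=1, c1=0)
macro 2: S0 reads c1=0 → after 1×micro: 2; S1 reads c0=1 → after 1×micro: 3 ⇒ (c0=2, c1=3)
macro 3: S0 reads c1=3 → after 1×micro: 1; S1 reads c0=2 → after 1×micro: 1 ⇒ (c0=1, c1=1)
macro 4: S0 reads c1=1 → after 1×micro: 1; S1 reads c0=1 → after 1×micro: 0 ⇒ (c0=1, c1=0)
macro 5: S0 reads c1=0 → after 1×micro: 2; S1 reads c0=1 → after 1×micro: 3 ⇒ (c0=2, c1=3)
macro 6: S0 reads c1=3 → after 1×micro: 1; S1 reads c0=2 → after 1×micro: 1 ⇒ (c0=1, c1=1)
macro 7: S0 reads c1=1 → after 1×micro: 1; S1 reads c0=1 → after 1×micro: 0 ⇒ (c0=1, c1=0)

c1 at macro-step 3 = 1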